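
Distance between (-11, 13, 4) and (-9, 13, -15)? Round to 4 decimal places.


d = sqrt((-9--11)^2 + (13-13)^2 + (-15-4)^2) = 19.105

19.105


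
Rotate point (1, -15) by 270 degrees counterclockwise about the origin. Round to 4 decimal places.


x' = 1*cos(270) - -15*sin(270) = -15
y' = 1*sin(270) + -15*cos(270) = -1

(-15, -1)


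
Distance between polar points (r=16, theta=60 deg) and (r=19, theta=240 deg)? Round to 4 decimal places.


d = sqrt(r1^2 + r2^2 - 2*r1*r2*cos(t2-t1))
d = sqrt(16^2 + 19^2 - 2*16*19*cos(240-60)) = 35

35


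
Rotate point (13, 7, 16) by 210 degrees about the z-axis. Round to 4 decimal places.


x' = 13*cos(210) - 7*sin(210) = -7.7583
y' = 13*sin(210) + 7*cos(210) = -12.5622
z' = 16

(-7.7583, -12.5622, 16)


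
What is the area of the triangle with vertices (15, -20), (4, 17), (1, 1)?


Area = |x1(y2-y3) + x2(y3-y1) + x3(y1-y2)| / 2
= |15*(17-1) + 4*(1--20) + 1*(-20-17)| / 2
= 143.5

143.5


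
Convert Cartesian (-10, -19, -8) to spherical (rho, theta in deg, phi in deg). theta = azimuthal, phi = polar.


rho = sqrt((-10)^2 + (-19)^2 + (-8)^2) = 22.9129
theta = atan2(-19, -10) = 242.2415 deg
phi = acos(-8/22.9129) = 110.4353 deg

rho = 22.9129, theta = 242.2415 deg, phi = 110.4353 deg


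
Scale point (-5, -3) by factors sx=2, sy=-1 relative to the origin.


Scaling: (x*sx, y*sy) = (-5*2, -3*-1) = (-10, 3)

(-10, 3)


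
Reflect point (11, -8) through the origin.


Reflection through origin: (x, y) -> (-x, -y)
(11, -8) -> (-11, 8)

(-11, 8)


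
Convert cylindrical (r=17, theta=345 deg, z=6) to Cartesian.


x = 17 * cos(345) = 16.4207
y = 17 * sin(345) = -4.3999
z = 6

(16.4207, -4.3999, 6)


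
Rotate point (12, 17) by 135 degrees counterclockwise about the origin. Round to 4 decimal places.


x' = 12*cos(135) - 17*sin(135) = -20.5061
y' = 12*sin(135) + 17*cos(135) = -3.5355

(-20.5061, -3.5355)


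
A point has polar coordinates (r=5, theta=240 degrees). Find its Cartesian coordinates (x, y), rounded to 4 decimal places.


x = 5 * cos(240) = -2.5
y = 5 * sin(240) = -4.3301

(-2.5, -4.3301)


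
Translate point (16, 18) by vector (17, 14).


Translation: (x+dx, y+dy) = (16+17, 18+14) = (33, 32)

(33, 32)


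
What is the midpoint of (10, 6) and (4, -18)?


Midpoint = ((10+4)/2, (6+-18)/2) = (7, -6)

(7, -6)


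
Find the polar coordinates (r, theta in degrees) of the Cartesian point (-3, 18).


r = sqrt((-3)^2 + 18^2) = 18.2483
theta = atan2(18, -3) = 99.4623 degrees

r = 18.2483, theta = 99.4623 degrees


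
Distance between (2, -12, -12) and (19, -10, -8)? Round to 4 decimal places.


d = sqrt((19-2)^2 + (-10--12)^2 + (-8--12)^2) = 17.5784

17.5784


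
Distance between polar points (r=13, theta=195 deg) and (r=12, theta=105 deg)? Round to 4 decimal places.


d = sqrt(r1^2 + r2^2 - 2*r1*r2*cos(t2-t1))
d = sqrt(13^2 + 12^2 - 2*13*12*cos(105-195)) = 17.6918

17.6918


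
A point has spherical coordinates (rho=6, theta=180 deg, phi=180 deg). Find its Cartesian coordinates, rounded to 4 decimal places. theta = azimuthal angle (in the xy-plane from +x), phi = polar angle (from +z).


x = 6 * sin(180) * cos(180) = 0
y = 6 * sin(180) * sin(180) = 0
z = 6 * cos(180) = -6

(0, 0, -6)


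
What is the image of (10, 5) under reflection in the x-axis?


Reflection across x-axis: (x, y) -> (x, -y)
(10, 5) -> (10, -5)

(10, -5)


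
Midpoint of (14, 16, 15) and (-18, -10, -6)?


Midpoint = ((14+-18)/2, (16+-10)/2, (15+-6)/2) = (-2, 3, 4.5)

(-2, 3, 4.5)


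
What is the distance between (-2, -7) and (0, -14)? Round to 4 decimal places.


d = sqrt((0--2)^2 + (-14--7)^2) = 7.2801

7.2801


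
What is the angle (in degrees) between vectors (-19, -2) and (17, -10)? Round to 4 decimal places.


dot = -19*17 + -2*-10 = -303
|u| = 19.105, |v| = 19.7231
cos(angle) = -0.8041
angle = 143.5254 degrees

143.5254 degrees


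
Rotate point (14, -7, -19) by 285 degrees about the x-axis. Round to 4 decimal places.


x' = 14
y' = -7*cos(285) - -19*sin(285) = -20.1643
z' = -7*sin(285) + -19*cos(285) = 1.8439

(14, -20.1643, 1.8439)


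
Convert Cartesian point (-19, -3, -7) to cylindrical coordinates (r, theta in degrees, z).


r = sqrt((-19)^2 + (-3)^2) = 19.2354
theta = atan2(-3, -19) = 188.9726 deg
z = -7

r = 19.2354, theta = 188.9726 deg, z = -7


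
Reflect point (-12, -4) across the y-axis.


Reflection across y-axis: (x, y) -> (-x, y)
(-12, -4) -> (12, -4)

(12, -4)


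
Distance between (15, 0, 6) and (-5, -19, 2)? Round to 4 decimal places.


d = sqrt((-5-15)^2 + (-19-0)^2 + (2-6)^2) = 27.8747

27.8747


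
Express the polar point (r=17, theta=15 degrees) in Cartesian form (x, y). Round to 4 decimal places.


x = 17 * cos(15) = 16.4207
y = 17 * sin(15) = 4.3999

(16.4207, 4.3999)


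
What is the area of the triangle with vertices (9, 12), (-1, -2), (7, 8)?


Area = |x1(y2-y3) + x2(y3-y1) + x3(y1-y2)| / 2
= |9*(-2-8) + -1*(8-12) + 7*(12--2)| / 2
= 6

6


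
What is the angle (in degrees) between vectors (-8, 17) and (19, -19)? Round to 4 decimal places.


dot = -8*19 + 17*-19 = -475
|u| = 18.7883, |v| = 26.8701
cos(angle) = -0.9409
angle = 160.2011 degrees

160.2011 degrees


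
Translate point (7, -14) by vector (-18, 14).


Translation: (x+dx, y+dy) = (7+-18, -14+14) = (-11, 0)

(-11, 0)


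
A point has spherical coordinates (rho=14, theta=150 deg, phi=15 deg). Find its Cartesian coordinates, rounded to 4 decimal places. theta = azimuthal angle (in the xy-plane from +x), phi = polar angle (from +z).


x = 14 * sin(15) * cos(150) = -3.138
y = 14 * sin(15) * sin(150) = 1.8117
z = 14 * cos(15) = 13.523

(-3.138, 1.8117, 13.523)


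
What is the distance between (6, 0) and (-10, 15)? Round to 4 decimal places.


d = sqrt((-10-6)^2 + (15-0)^2) = 21.9317

21.9317


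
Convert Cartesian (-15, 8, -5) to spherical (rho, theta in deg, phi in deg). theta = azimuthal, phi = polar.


rho = sqrt((-15)^2 + 8^2 + (-5)^2) = 17.72
theta = atan2(8, -15) = 151.9275 deg
phi = acos(-5/17.72) = 106.3895 deg

rho = 17.72, theta = 151.9275 deg, phi = 106.3895 deg


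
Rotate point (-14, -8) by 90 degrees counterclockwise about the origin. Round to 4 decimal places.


x' = -14*cos(90) - -8*sin(90) = 8
y' = -14*sin(90) + -8*cos(90) = -14

(8, -14)


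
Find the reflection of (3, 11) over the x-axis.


Reflection across x-axis: (x, y) -> (x, -y)
(3, 11) -> (3, -11)

(3, -11)


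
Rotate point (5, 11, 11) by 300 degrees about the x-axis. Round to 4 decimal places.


x' = 5
y' = 11*cos(300) - 11*sin(300) = 15.0263
z' = 11*sin(300) + 11*cos(300) = -4.0263

(5, 15.0263, -4.0263)


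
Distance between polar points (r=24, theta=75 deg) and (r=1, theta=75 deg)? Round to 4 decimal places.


d = sqrt(r1^2 + r2^2 - 2*r1*r2*cos(t2-t1))
d = sqrt(24^2 + 1^2 - 2*24*1*cos(75-75)) = 23

23


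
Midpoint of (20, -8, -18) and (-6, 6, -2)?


Midpoint = ((20+-6)/2, (-8+6)/2, (-18+-2)/2) = (7, -1, -10)

(7, -1, -10)


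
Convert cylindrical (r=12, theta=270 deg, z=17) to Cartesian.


x = 12 * cos(270) = 0
y = 12 * sin(270) = -12
z = 17

(0, -12, 17)


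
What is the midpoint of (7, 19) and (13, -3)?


Midpoint = ((7+13)/2, (19+-3)/2) = (10, 8)

(10, 8)


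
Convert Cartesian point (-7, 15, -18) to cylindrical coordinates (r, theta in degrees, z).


r = sqrt((-7)^2 + 15^2) = 16.5529
theta = atan2(15, -7) = 115.0169 deg
z = -18

r = 16.5529, theta = 115.0169 deg, z = -18


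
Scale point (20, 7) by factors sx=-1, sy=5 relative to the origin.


Scaling: (x*sx, y*sy) = (20*-1, 7*5) = (-20, 35)

(-20, 35)


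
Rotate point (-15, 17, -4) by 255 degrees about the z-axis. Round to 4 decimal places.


x' = -15*cos(255) - 17*sin(255) = 20.303
y' = -15*sin(255) + 17*cos(255) = 10.089
z' = -4

(20.303, 10.089, -4)


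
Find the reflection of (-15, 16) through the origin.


Reflection through origin: (x, y) -> (-x, -y)
(-15, 16) -> (15, -16)

(15, -16)


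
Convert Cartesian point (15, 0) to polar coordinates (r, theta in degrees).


r = sqrt(15^2 + 0^2) = 15
theta = atan2(0, 15) = 0 degrees

r = 15, theta = 0 degrees


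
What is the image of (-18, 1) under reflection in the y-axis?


Reflection across y-axis: (x, y) -> (-x, y)
(-18, 1) -> (18, 1)

(18, 1)


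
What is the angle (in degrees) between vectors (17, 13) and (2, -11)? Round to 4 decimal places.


dot = 17*2 + 13*-11 = -109
|u| = 21.4009, |v| = 11.1803
cos(angle) = -0.4556
angle = 117.1005 degrees

117.1005 degrees


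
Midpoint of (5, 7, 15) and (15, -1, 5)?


Midpoint = ((5+15)/2, (7+-1)/2, (15+5)/2) = (10, 3, 10)

(10, 3, 10)


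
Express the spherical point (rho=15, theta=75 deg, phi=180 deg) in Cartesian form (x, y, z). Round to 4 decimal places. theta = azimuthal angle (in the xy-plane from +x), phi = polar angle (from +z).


x = 15 * sin(180) * cos(75) = 0
y = 15 * sin(180) * sin(75) = 0
z = 15 * cos(180) = -15

(0, 0, -15)


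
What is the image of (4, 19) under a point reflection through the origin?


Reflection through origin: (x, y) -> (-x, -y)
(4, 19) -> (-4, -19)

(-4, -19)


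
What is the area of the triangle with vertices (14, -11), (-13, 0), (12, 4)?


Area = |x1(y2-y3) + x2(y3-y1) + x3(y1-y2)| / 2
= |14*(0-4) + -13*(4--11) + 12*(-11-0)| / 2
= 191.5

191.5


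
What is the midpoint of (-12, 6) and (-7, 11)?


Midpoint = ((-12+-7)/2, (6+11)/2) = (-9.5, 8.5)

(-9.5, 8.5)


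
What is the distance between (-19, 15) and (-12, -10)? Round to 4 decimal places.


d = sqrt((-12--19)^2 + (-10-15)^2) = 25.9615

25.9615


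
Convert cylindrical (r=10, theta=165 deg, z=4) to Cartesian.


x = 10 * cos(165) = -9.6593
y = 10 * sin(165) = 2.5882
z = 4

(-9.6593, 2.5882, 4)


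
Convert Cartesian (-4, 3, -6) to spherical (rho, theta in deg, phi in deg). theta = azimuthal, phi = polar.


rho = sqrt((-4)^2 + 3^2 + (-6)^2) = 7.8102
theta = atan2(3, -4) = 143.1301 deg
phi = acos(-6/7.8102) = 140.1944 deg

rho = 7.8102, theta = 143.1301 deg, phi = 140.1944 deg


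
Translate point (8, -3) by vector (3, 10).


Translation: (x+dx, y+dy) = (8+3, -3+10) = (11, 7)

(11, 7)


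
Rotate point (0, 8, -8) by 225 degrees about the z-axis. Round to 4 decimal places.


x' = 0*cos(225) - 8*sin(225) = 5.6569
y' = 0*sin(225) + 8*cos(225) = -5.6569
z' = -8

(5.6569, -5.6569, -8)


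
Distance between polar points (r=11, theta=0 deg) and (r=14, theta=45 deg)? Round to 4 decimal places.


d = sqrt(r1^2 + r2^2 - 2*r1*r2*cos(t2-t1))
d = sqrt(11^2 + 14^2 - 2*11*14*cos(45-0)) = 9.9605

9.9605


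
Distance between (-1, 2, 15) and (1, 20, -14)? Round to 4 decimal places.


d = sqrt((1--1)^2 + (20-2)^2 + (-14-15)^2) = 34.1906

34.1906


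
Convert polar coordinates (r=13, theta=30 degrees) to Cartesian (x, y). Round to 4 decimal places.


x = 13 * cos(30) = 11.2583
y = 13 * sin(30) = 6.5

(11.2583, 6.5)


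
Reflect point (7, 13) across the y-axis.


Reflection across y-axis: (x, y) -> (-x, y)
(7, 13) -> (-7, 13)

(-7, 13)


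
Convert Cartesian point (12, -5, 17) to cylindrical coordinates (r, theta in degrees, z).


r = sqrt(12^2 + (-5)^2) = 13
theta = atan2(-5, 12) = 337.3801 deg
z = 17

r = 13, theta = 337.3801 deg, z = 17


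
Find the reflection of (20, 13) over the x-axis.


Reflection across x-axis: (x, y) -> (x, -y)
(20, 13) -> (20, -13)

(20, -13)


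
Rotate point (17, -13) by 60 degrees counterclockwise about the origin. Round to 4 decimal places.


x' = 17*cos(60) - -13*sin(60) = 19.7583
y' = 17*sin(60) + -13*cos(60) = 8.2224

(19.7583, 8.2224)


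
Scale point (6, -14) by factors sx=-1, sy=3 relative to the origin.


Scaling: (x*sx, y*sy) = (6*-1, -14*3) = (-6, -42)

(-6, -42)


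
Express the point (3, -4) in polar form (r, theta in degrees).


r = sqrt(3^2 + (-4)^2) = 5
theta = atan2(-4, 3) = 306.8699 degrees

r = 5, theta = 306.8699 degrees


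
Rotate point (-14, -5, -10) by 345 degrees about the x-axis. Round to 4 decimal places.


x' = -14
y' = -5*cos(345) - -10*sin(345) = -7.4178
z' = -5*sin(345) + -10*cos(345) = -8.3652

(-14, -7.4178, -8.3652)


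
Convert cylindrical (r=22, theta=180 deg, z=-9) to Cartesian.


x = 22 * cos(180) = -22
y = 22 * sin(180) = 0
z = -9

(-22, 0, -9)


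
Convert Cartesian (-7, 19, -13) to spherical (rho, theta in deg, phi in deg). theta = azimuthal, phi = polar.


rho = sqrt((-7)^2 + 19^2 + (-13)^2) = 24.0624
theta = atan2(19, -7) = 110.2249 deg
phi = acos(-13/24.0624) = 122.7014 deg

rho = 24.0624, theta = 110.2249 deg, phi = 122.7014 deg


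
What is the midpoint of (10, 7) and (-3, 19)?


Midpoint = ((10+-3)/2, (7+19)/2) = (3.5, 13)

(3.5, 13)


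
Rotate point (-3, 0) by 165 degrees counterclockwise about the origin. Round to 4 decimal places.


x' = -3*cos(165) - 0*sin(165) = 2.8978
y' = -3*sin(165) + 0*cos(165) = -0.7765

(2.8978, -0.7765)


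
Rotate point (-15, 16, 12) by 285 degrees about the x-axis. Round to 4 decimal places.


x' = -15
y' = 16*cos(285) - 12*sin(285) = 15.7322
z' = 16*sin(285) + 12*cos(285) = -12.349

(-15, 15.7322, -12.349)


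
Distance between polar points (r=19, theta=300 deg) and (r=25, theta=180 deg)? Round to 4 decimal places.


d = sqrt(r1^2 + r2^2 - 2*r1*r2*cos(t2-t1))
d = sqrt(19^2 + 25^2 - 2*19*25*cos(180-300)) = 38.223

38.223


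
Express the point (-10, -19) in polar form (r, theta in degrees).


r = sqrt((-10)^2 + (-19)^2) = 21.4709
theta = atan2(-19, -10) = 242.2415 degrees

r = 21.4709, theta = 242.2415 degrees


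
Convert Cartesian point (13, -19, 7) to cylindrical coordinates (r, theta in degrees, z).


r = sqrt(13^2 + (-19)^2) = 23.0217
theta = atan2(-19, 13) = 304.3803 deg
z = 7

r = 23.0217, theta = 304.3803 deg, z = 7


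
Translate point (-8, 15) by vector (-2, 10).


Translation: (x+dx, y+dy) = (-8+-2, 15+10) = (-10, 25)

(-10, 25)


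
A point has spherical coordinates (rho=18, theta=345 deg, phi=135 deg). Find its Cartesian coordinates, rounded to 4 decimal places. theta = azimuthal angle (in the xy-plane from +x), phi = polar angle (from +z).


x = 18 * sin(135) * cos(345) = 12.2942
y = 18 * sin(135) * sin(345) = -3.2942
z = 18 * cos(135) = -12.7279

(12.2942, -3.2942, -12.7279)


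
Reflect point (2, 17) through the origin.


Reflection through origin: (x, y) -> (-x, -y)
(2, 17) -> (-2, -17)

(-2, -17)


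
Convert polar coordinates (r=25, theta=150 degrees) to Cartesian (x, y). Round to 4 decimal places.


x = 25 * cos(150) = -21.6506
y = 25 * sin(150) = 12.5

(-21.6506, 12.5)


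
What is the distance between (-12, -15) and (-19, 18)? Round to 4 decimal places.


d = sqrt((-19--12)^2 + (18--15)^2) = 33.7343

33.7343


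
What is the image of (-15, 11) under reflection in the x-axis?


Reflection across x-axis: (x, y) -> (x, -y)
(-15, 11) -> (-15, -11)

(-15, -11)


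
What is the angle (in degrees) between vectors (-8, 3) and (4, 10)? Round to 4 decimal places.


dot = -8*4 + 3*10 = -2
|u| = 8.544, |v| = 10.7703
cos(angle) = -0.0217
angle = 91.2454 degrees

91.2454 degrees


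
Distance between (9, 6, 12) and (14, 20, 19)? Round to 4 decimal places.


d = sqrt((14-9)^2 + (20-6)^2 + (19-12)^2) = 16.4317

16.4317


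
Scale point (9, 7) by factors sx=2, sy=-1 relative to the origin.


Scaling: (x*sx, y*sy) = (9*2, 7*-1) = (18, -7)

(18, -7)


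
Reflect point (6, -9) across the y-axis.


Reflection across y-axis: (x, y) -> (-x, y)
(6, -9) -> (-6, -9)

(-6, -9)


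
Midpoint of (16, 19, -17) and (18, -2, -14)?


Midpoint = ((16+18)/2, (19+-2)/2, (-17+-14)/2) = (17, 8.5, -15.5)

(17, 8.5, -15.5)


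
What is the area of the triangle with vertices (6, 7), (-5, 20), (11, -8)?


Area = |x1(y2-y3) + x2(y3-y1) + x3(y1-y2)| / 2
= |6*(20--8) + -5*(-8-7) + 11*(7-20)| / 2
= 50

50


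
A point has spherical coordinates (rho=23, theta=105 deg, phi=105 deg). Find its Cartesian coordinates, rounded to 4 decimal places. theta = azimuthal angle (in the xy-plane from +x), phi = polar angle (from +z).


x = 23 * sin(105) * cos(105) = -5.75
y = 23 * sin(105) * sin(105) = 21.4593
z = 23 * cos(105) = -5.9528

(-5.75, 21.4593, -5.9528)


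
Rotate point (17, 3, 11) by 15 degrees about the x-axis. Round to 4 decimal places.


x' = 17
y' = 3*cos(15) - 11*sin(15) = 0.0508
z' = 3*sin(15) + 11*cos(15) = 11.4016

(17, 0.0508, 11.4016)


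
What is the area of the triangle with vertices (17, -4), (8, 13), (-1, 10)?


Area = |x1(y2-y3) + x2(y3-y1) + x3(y1-y2)| / 2
= |17*(13-10) + 8*(10--4) + -1*(-4-13)| / 2
= 90

90


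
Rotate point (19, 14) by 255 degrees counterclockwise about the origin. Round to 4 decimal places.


x' = 19*cos(255) - 14*sin(255) = 8.6054
y' = 19*sin(255) + 14*cos(255) = -21.9761

(8.6054, -21.9761)


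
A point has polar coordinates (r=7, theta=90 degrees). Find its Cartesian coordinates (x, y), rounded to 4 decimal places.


x = 7 * cos(90) = 0
y = 7 * sin(90) = 7

(0, 7)


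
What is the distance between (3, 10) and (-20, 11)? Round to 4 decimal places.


d = sqrt((-20-3)^2 + (11-10)^2) = 23.0217

23.0217


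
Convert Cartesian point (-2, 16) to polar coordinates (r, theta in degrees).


r = sqrt((-2)^2 + 16^2) = 16.1245
theta = atan2(16, -2) = 97.125 degrees

r = 16.1245, theta = 97.125 degrees


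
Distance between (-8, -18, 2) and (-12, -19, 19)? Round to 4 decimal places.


d = sqrt((-12--8)^2 + (-19--18)^2 + (19-2)^2) = 17.4929

17.4929


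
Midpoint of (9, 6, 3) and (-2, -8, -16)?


Midpoint = ((9+-2)/2, (6+-8)/2, (3+-16)/2) = (3.5, -1, -6.5)

(3.5, -1, -6.5)


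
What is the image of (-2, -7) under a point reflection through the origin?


Reflection through origin: (x, y) -> (-x, -y)
(-2, -7) -> (2, 7)

(2, 7)


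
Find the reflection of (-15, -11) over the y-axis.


Reflection across y-axis: (x, y) -> (-x, y)
(-15, -11) -> (15, -11)

(15, -11)


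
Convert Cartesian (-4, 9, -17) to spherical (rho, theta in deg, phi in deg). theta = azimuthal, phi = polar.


rho = sqrt((-4)^2 + 9^2 + (-17)^2) = 19.6469
theta = atan2(9, -4) = 113.9625 deg
phi = acos(-17/19.6469) = 149.9144 deg

rho = 19.6469, theta = 113.9625 deg, phi = 149.9144 deg


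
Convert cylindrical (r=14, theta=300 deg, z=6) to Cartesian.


x = 14 * cos(300) = 7
y = 14 * sin(300) = -12.1244
z = 6

(7, -12.1244, 6)


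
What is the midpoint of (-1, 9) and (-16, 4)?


Midpoint = ((-1+-16)/2, (9+4)/2) = (-8.5, 6.5)

(-8.5, 6.5)


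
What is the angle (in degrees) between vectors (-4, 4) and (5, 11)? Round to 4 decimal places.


dot = -4*5 + 4*11 = 24
|u| = 5.6569, |v| = 12.083
cos(angle) = 0.3511
angle = 69.444 degrees

69.444 degrees


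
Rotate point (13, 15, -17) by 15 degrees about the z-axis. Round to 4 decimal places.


x' = 13*cos(15) - 15*sin(15) = 8.6748
y' = 13*sin(15) + 15*cos(15) = 17.8535
z' = -17

(8.6748, 17.8535, -17)


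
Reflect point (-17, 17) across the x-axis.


Reflection across x-axis: (x, y) -> (x, -y)
(-17, 17) -> (-17, -17)

(-17, -17)


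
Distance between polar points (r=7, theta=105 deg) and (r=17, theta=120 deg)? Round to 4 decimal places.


d = sqrt(r1^2 + r2^2 - 2*r1*r2*cos(t2-t1))
d = sqrt(7^2 + 17^2 - 2*7*17*cos(120-105)) = 10.3976

10.3976


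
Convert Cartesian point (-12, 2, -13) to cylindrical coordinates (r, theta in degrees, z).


r = sqrt((-12)^2 + 2^2) = 12.1655
theta = atan2(2, -12) = 170.5377 deg
z = -13

r = 12.1655, theta = 170.5377 deg, z = -13


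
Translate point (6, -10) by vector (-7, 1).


Translation: (x+dx, y+dy) = (6+-7, -10+1) = (-1, -9)

(-1, -9)


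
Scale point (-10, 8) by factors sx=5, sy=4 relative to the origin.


Scaling: (x*sx, y*sy) = (-10*5, 8*4) = (-50, 32)

(-50, 32)


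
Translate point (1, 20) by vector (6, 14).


Translation: (x+dx, y+dy) = (1+6, 20+14) = (7, 34)

(7, 34)


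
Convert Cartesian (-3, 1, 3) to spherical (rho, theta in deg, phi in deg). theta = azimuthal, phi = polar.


rho = sqrt((-3)^2 + 1^2 + 3^2) = 4.3589
theta = atan2(1, -3) = 161.5651 deg
phi = acos(3/4.3589) = 46.5085 deg

rho = 4.3589, theta = 161.5651 deg, phi = 46.5085 deg


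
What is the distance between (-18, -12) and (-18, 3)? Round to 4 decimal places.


d = sqrt((-18--18)^2 + (3--12)^2) = 15

15


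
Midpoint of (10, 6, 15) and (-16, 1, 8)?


Midpoint = ((10+-16)/2, (6+1)/2, (15+8)/2) = (-3, 3.5, 11.5)

(-3, 3.5, 11.5)


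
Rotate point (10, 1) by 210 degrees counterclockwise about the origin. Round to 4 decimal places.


x' = 10*cos(210) - 1*sin(210) = -8.1603
y' = 10*sin(210) + 1*cos(210) = -5.866

(-8.1603, -5.866)


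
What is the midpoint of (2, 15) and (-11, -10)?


Midpoint = ((2+-11)/2, (15+-10)/2) = (-4.5, 2.5)

(-4.5, 2.5)


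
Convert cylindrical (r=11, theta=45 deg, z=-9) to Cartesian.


x = 11 * cos(45) = 7.7782
y = 11 * sin(45) = 7.7782
z = -9

(7.7782, 7.7782, -9)


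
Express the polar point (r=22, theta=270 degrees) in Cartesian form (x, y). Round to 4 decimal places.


x = 22 * cos(270) = 0
y = 22 * sin(270) = -22

(0, -22)


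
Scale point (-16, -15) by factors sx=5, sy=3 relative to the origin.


Scaling: (x*sx, y*sy) = (-16*5, -15*3) = (-80, -45)

(-80, -45)


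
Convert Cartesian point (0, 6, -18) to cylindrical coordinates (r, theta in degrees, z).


r = sqrt(0^2 + 6^2) = 6
theta = atan2(6, 0) = 90 deg
z = -18

r = 6, theta = 90 deg, z = -18


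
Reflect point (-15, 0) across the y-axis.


Reflection across y-axis: (x, y) -> (-x, y)
(-15, 0) -> (15, 0)

(15, 0)


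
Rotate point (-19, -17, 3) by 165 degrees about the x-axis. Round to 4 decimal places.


x' = -19
y' = -17*cos(165) - 3*sin(165) = 15.6443
z' = -17*sin(165) + 3*cos(165) = -7.2977

(-19, 15.6443, -7.2977)


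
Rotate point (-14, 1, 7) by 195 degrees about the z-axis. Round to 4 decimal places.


x' = -14*cos(195) - 1*sin(195) = 13.7818
y' = -14*sin(195) + 1*cos(195) = 2.6575
z' = 7

(13.7818, 2.6575, 7)


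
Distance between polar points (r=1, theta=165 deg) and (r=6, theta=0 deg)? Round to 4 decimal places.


d = sqrt(r1^2 + r2^2 - 2*r1*r2*cos(t2-t1))
d = sqrt(1^2 + 6^2 - 2*1*6*cos(0-165)) = 6.9707

6.9707


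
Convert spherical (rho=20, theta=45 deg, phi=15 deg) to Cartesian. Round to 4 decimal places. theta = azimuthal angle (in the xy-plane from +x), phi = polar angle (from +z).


x = 20 * sin(15) * cos(45) = 3.6603
y = 20 * sin(15) * sin(45) = 3.6603
z = 20 * cos(15) = 19.3185

(3.6603, 3.6603, 19.3185)


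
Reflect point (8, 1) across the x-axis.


Reflection across x-axis: (x, y) -> (x, -y)
(8, 1) -> (8, -1)

(8, -1)


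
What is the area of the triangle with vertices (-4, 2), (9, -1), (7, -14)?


Area = |x1(y2-y3) + x2(y3-y1) + x3(y1-y2)| / 2
= |-4*(-1--14) + 9*(-14-2) + 7*(2--1)| / 2
= 87.5

87.5


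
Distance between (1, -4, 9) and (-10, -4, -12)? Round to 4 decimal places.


d = sqrt((-10-1)^2 + (-4--4)^2 + (-12-9)^2) = 23.7065

23.7065


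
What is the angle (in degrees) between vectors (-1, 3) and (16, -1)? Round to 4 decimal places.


dot = -1*16 + 3*-1 = -19
|u| = 3.1623, |v| = 16.0312
cos(angle) = -0.3748
angle = 112.0113 degrees

112.0113 degrees


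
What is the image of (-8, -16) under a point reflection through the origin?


Reflection through origin: (x, y) -> (-x, -y)
(-8, -16) -> (8, 16)

(8, 16)


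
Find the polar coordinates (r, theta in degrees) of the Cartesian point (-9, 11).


r = sqrt((-9)^2 + 11^2) = 14.2127
theta = atan2(11, -9) = 129.2894 degrees

r = 14.2127, theta = 129.2894 degrees


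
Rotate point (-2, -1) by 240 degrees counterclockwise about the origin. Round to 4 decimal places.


x' = -2*cos(240) - -1*sin(240) = 0.134
y' = -2*sin(240) + -1*cos(240) = 2.2321

(0.134, 2.2321)


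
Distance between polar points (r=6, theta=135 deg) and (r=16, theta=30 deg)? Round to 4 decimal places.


d = sqrt(r1^2 + r2^2 - 2*r1*r2*cos(t2-t1))
d = sqrt(6^2 + 16^2 - 2*6*16*cos(30-135)) = 18.4849

18.4849


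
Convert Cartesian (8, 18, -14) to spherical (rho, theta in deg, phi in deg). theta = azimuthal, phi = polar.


rho = sqrt(8^2 + 18^2 + (-14)^2) = 24.1661
theta = atan2(18, 8) = 66.0375 deg
phi = acos(-14/24.1661) = 125.403 deg

rho = 24.1661, theta = 66.0375 deg, phi = 125.403 deg


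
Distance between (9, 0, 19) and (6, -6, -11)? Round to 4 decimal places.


d = sqrt((6-9)^2 + (-6-0)^2 + (-11-19)^2) = 30.7409

30.7409


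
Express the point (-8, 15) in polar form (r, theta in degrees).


r = sqrt((-8)^2 + 15^2) = 17
theta = atan2(15, -8) = 118.0725 degrees

r = 17, theta = 118.0725 degrees


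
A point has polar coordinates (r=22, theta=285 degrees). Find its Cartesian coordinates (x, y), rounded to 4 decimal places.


x = 22 * cos(285) = 5.694
y = 22 * sin(285) = -21.2504

(5.694, -21.2504)


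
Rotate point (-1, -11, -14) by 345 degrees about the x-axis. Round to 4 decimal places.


x' = -1
y' = -11*cos(345) - -14*sin(345) = -14.2487
z' = -11*sin(345) + -14*cos(345) = -10.676

(-1, -14.2487, -10.676)


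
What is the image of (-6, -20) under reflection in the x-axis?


Reflection across x-axis: (x, y) -> (x, -y)
(-6, -20) -> (-6, 20)

(-6, 20)


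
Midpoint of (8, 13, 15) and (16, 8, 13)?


Midpoint = ((8+16)/2, (13+8)/2, (15+13)/2) = (12, 10.5, 14)

(12, 10.5, 14)


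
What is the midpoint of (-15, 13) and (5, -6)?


Midpoint = ((-15+5)/2, (13+-6)/2) = (-5, 3.5)

(-5, 3.5)


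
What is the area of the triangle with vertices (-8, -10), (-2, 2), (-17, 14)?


Area = |x1(y2-y3) + x2(y3-y1) + x3(y1-y2)| / 2
= |-8*(2-14) + -2*(14--10) + -17*(-10-2)| / 2
= 126

126


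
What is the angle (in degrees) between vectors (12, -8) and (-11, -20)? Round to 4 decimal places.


dot = 12*-11 + -8*-20 = 28
|u| = 14.4222, |v| = 22.8254
cos(angle) = 0.0851
angle = 85.1207 degrees

85.1207 degrees


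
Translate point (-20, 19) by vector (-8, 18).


Translation: (x+dx, y+dy) = (-20+-8, 19+18) = (-28, 37)

(-28, 37)


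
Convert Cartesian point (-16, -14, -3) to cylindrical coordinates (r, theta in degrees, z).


r = sqrt((-16)^2 + (-14)^2) = 21.2603
theta = atan2(-14, -16) = 221.1859 deg
z = -3

r = 21.2603, theta = 221.1859 deg, z = -3


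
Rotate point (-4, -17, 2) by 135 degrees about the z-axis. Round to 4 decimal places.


x' = -4*cos(135) - -17*sin(135) = 14.8492
y' = -4*sin(135) + -17*cos(135) = 9.1924
z' = 2

(14.8492, 9.1924, 2)


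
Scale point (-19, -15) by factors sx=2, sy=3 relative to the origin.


Scaling: (x*sx, y*sy) = (-19*2, -15*3) = (-38, -45)

(-38, -45)


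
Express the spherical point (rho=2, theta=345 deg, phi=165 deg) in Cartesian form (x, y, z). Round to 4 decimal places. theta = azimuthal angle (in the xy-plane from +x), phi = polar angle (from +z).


x = 2 * sin(165) * cos(345) = 0.5
y = 2 * sin(165) * sin(345) = -0.134
z = 2 * cos(165) = -1.9319

(0.5, -0.134, -1.9319)


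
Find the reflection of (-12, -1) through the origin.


Reflection through origin: (x, y) -> (-x, -y)
(-12, -1) -> (12, 1)

(12, 1)


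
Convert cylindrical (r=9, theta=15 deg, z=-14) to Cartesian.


x = 9 * cos(15) = 8.6933
y = 9 * sin(15) = 2.3294
z = -14

(8.6933, 2.3294, -14)


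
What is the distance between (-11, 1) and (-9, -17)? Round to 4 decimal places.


d = sqrt((-9--11)^2 + (-17-1)^2) = 18.1108

18.1108


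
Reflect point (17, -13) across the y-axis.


Reflection across y-axis: (x, y) -> (-x, y)
(17, -13) -> (-17, -13)

(-17, -13)


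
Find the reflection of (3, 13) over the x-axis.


Reflection across x-axis: (x, y) -> (x, -y)
(3, 13) -> (3, -13)

(3, -13)


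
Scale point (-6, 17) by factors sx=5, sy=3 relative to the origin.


Scaling: (x*sx, y*sy) = (-6*5, 17*3) = (-30, 51)

(-30, 51)


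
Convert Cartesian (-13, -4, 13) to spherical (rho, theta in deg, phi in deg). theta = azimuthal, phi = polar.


rho = sqrt((-13)^2 + (-4)^2 + 13^2) = 18.8149
theta = atan2(-4, -13) = 197.1027 deg
phi = acos(13/18.8149) = 46.2953 deg

rho = 18.8149, theta = 197.1027 deg, phi = 46.2953 deg


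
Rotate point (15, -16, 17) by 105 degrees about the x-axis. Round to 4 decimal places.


x' = 15
y' = -16*cos(105) - 17*sin(105) = -12.2796
z' = -16*sin(105) + 17*cos(105) = -19.8547

(15, -12.2796, -19.8547)


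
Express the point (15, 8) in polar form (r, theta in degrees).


r = sqrt(15^2 + 8^2) = 17
theta = atan2(8, 15) = 28.0725 degrees

r = 17, theta = 28.0725 degrees


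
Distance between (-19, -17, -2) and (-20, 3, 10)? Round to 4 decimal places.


d = sqrt((-20--19)^2 + (3--17)^2 + (10--2)^2) = 23.3452

23.3452


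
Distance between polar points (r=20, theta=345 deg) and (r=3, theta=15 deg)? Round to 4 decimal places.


d = sqrt(r1^2 + r2^2 - 2*r1*r2*cos(t2-t1))
d = sqrt(20^2 + 3^2 - 2*20*3*cos(15-345)) = 17.4665

17.4665


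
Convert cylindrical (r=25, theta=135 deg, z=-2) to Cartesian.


x = 25 * cos(135) = -17.6777
y = 25 * sin(135) = 17.6777
z = -2

(-17.6777, 17.6777, -2)


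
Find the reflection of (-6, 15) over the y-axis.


Reflection across y-axis: (x, y) -> (-x, y)
(-6, 15) -> (6, 15)

(6, 15)


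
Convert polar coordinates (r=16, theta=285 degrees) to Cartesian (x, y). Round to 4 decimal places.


x = 16 * cos(285) = 4.1411
y = 16 * sin(285) = -15.4548

(4.1411, -15.4548)


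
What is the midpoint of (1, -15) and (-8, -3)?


Midpoint = ((1+-8)/2, (-15+-3)/2) = (-3.5, -9)

(-3.5, -9)


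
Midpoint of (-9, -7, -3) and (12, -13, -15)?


Midpoint = ((-9+12)/2, (-7+-13)/2, (-3+-15)/2) = (1.5, -10, -9)

(1.5, -10, -9)


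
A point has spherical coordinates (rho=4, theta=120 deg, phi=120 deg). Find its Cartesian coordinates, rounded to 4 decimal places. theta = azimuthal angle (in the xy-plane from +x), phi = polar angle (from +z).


x = 4 * sin(120) * cos(120) = -1.7321
y = 4 * sin(120) * sin(120) = 3
z = 4 * cos(120) = -2

(-1.7321, 3, -2)


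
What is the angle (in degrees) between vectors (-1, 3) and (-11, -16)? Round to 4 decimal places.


dot = -1*-11 + 3*-16 = -37
|u| = 3.1623, |v| = 19.4165
cos(angle) = -0.6026
angle = 127.0565 degrees

127.0565 degrees


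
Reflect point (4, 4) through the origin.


Reflection through origin: (x, y) -> (-x, -y)
(4, 4) -> (-4, -4)

(-4, -4)


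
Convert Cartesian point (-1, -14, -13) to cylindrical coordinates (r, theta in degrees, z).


r = sqrt((-1)^2 + (-14)^2) = 14.0357
theta = atan2(-14, -1) = 265.9144 deg
z = -13

r = 14.0357, theta = 265.9144 deg, z = -13


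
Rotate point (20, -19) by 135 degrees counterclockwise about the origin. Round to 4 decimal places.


x' = 20*cos(135) - -19*sin(135) = -0.7071
y' = 20*sin(135) + -19*cos(135) = 27.5772

(-0.7071, 27.5772)


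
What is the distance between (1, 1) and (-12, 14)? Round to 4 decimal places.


d = sqrt((-12-1)^2 + (14-1)^2) = 18.3848

18.3848


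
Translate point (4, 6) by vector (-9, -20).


Translation: (x+dx, y+dy) = (4+-9, 6+-20) = (-5, -14)

(-5, -14)


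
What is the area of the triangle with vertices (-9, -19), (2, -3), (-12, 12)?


Area = |x1(y2-y3) + x2(y3-y1) + x3(y1-y2)| / 2
= |-9*(-3-12) + 2*(12--19) + -12*(-19--3)| / 2
= 194.5

194.5


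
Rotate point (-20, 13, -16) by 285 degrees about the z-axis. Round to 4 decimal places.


x' = -20*cos(285) - 13*sin(285) = 7.3807
y' = -20*sin(285) + 13*cos(285) = 22.6832
z' = -16

(7.3807, 22.6832, -16)


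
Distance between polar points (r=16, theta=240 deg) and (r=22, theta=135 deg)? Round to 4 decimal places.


d = sqrt(r1^2 + r2^2 - 2*r1*r2*cos(t2-t1))
d = sqrt(16^2 + 22^2 - 2*16*22*cos(135-240)) = 30.3679

30.3679


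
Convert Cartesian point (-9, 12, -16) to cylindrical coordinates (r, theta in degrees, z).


r = sqrt((-9)^2 + 12^2) = 15
theta = atan2(12, -9) = 126.8699 deg
z = -16

r = 15, theta = 126.8699 deg, z = -16


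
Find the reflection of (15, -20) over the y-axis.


Reflection across y-axis: (x, y) -> (-x, y)
(15, -20) -> (-15, -20)

(-15, -20)


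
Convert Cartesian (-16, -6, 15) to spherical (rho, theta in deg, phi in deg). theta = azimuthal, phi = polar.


rho = sqrt((-16)^2 + (-6)^2 + 15^2) = 22.7376
theta = atan2(-6, -16) = 200.556 deg
phi = acos(15/22.7376) = 48.7231 deg

rho = 22.7376, theta = 200.556 deg, phi = 48.7231 deg


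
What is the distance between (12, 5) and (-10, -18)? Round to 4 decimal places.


d = sqrt((-10-12)^2 + (-18-5)^2) = 31.8277

31.8277


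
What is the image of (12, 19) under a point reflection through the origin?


Reflection through origin: (x, y) -> (-x, -y)
(12, 19) -> (-12, -19)

(-12, -19)


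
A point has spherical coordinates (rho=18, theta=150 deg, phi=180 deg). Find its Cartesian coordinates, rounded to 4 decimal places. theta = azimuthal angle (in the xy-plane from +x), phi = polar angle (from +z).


x = 18 * sin(180) * cos(150) = 0
y = 18 * sin(180) * sin(150) = 0
z = 18 * cos(180) = -18

(0, 0, -18)


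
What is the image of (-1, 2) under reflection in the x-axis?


Reflection across x-axis: (x, y) -> (x, -y)
(-1, 2) -> (-1, -2)

(-1, -2)


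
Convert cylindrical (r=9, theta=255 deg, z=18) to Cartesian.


x = 9 * cos(255) = -2.3294
y = 9 * sin(255) = -8.6933
z = 18

(-2.3294, -8.6933, 18)


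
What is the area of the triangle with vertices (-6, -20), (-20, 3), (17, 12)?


Area = |x1(y2-y3) + x2(y3-y1) + x3(y1-y2)| / 2
= |-6*(3-12) + -20*(12--20) + 17*(-20-3)| / 2
= 488.5

488.5


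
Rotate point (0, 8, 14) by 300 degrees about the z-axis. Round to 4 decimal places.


x' = 0*cos(300) - 8*sin(300) = 6.9282
y' = 0*sin(300) + 8*cos(300) = 4
z' = 14

(6.9282, 4, 14)


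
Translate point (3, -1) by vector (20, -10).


Translation: (x+dx, y+dy) = (3+20, -1+-10) = (23, -11)

(23, -11)


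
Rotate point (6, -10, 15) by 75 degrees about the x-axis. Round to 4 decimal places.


x' = 6
y' = -10*cos(75) - 15*sin(75) = -17.0771
z' = -10*sin(75) + 15*cos(75) = -5.777

(6, -17.0771, -5.777)


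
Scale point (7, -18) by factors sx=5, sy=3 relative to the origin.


Scaling: (x*sx, y*sy) = (7*5, -18*3) = (35, -54)

(35, -54)


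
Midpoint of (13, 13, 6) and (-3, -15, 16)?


Midpoint = ((13+-3)/2, (13+-15)/2, (6+16)/2) = (5, -1, 11)

(5, -1, 11)


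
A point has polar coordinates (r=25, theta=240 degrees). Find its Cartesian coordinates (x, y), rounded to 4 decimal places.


x = 25 * cos(240) = -12.5
y = 25 * sin(240) = -21.6506

(-12.5, -21.6506)


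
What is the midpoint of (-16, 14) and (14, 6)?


Midpoint = ((-16+14)/2, (14+6)/2) = (-1, 10)

(-1, 10)


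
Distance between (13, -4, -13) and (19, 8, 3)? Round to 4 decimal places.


d = sqrt((19-13)^2 + (8--4)^2 + (3--13)^2) = 20.8806

20.8806


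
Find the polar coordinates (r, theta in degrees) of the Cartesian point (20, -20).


r = sqrt(20^2 + (-20)^2) = 28.2843
theta = atan2(-20, 20) = 315 degrees

r = 28.2843, theta = 315 degrees


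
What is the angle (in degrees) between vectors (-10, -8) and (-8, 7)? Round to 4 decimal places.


dot = -10*-8 + -8*7 = 24
|u| = 12.8062, |v| = 10.6301
cos(angle) = 0.1763
angle = 79.8457 degrees

79.8457 degrees


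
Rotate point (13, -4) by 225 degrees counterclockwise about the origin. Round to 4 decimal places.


x' = 13*cos(225) - -4*sin(225) = -12.0208
y' = 13*sin(225) + -4*cos(225) = -6.364

(-12.0208, -6.364)


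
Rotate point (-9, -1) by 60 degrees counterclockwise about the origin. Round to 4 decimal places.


x' = -9*cos(60) - -1*sin(60) = -3.634
y' = -9*sin(60) + -1*cos(60) = -8.2942

(-3.634, -8.2942)


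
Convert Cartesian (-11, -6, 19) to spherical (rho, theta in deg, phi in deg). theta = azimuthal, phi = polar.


rho = sqrt((-11)^2 + (-6)^2 + 19^2) = 22.7596
theta = atan2(-6, -11) = 208.6105 deg
phi = acos(19/22.7596) = 33.4037 deg

rho = 22.7596, theta = 208.6105 deg, phi = 33.4037 deg


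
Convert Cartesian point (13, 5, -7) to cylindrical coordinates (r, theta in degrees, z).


r = sqrt(13^2 + 5^2) = 13.9284
theta = atan2(5, 13) = 21.0375 deg
z = -7

r = 13.9284, theta = 21.0375 deg, z = -7


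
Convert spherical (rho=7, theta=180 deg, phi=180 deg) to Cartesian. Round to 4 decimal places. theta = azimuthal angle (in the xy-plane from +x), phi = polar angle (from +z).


x = 7 * sin(180) * cos(180) = 0
y = 7 * sin(180) * sin(180) = 0
z = 7 * cos(180) = -7

(0, 0, -7)


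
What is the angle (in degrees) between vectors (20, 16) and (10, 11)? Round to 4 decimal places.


dot = 20*10 + 16*11 = 376
|u| = 25.6125, |v| = 14.8661
cos(angle) = 0.9875
angle = 9.0665 degrees

9.0665 degrees


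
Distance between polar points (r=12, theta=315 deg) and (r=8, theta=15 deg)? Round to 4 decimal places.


d = sqrt(r1^2 + r2^2 - 2*r1*r2*cos(t2-t1))
d = sqrt(12^2 + 8^2 - 2*12*8*cos(15-315)) = 10.583

10.583


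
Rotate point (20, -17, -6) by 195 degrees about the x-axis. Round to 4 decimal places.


x' = 20
y' = -17*cos(195) - -6*sin(195) = 14.8678
z' = -17*sin(195) + -6*cos(195) = 10.1955

(20, 14.8678, 10.1955)


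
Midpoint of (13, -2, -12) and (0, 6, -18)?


Midpoint = ((13+0)/2, (-2+6)/2, (-12+-18)/2) = (6.5, 2, -15)

(6.5, 2, -15)


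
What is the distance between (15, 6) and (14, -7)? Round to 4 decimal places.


d = sqrt((14-15)^2 + (-7-6)^2) = 13.0384

13.0384


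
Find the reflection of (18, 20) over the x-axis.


Reflection across x-axis: (x, y) -> (x, -y)
(18, 20) -> (18, -20)

(18, -20)


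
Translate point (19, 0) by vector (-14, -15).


Translation: (x+dx, y+dy) = (19+-14, 0+-15) = (5, -15)

(5, -15)


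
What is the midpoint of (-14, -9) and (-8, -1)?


Midpoint = ((-14+-8)/2, (-9+-1)/2) = (-11, -5)

(-11, -5)


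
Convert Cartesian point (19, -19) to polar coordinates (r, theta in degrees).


r = sqrt(19^2 + (-19)^2) = 26.8701
theta = atan2(-19, 19) = 315 degrees

r = 26.8701, theta = 315 degrees


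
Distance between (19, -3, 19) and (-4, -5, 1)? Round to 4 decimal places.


d = sqrt((-4-19)^2 + (-5--3)^2 + (1-19)^2) = 29.2746

29.2746


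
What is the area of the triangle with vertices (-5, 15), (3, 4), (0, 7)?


Area = |x1(y2-y3) + x2(y3-y1) + x3(y1-y2)| / 2
= |-5*(4-7) + 3*(7-15) + 0*(15-4)| / 2
= 4.5

4.5


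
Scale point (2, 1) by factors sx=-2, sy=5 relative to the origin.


Scaling: (x*sx, y*sy) = (2*-2, 1*5) = (-4, 5)

(-4, 5)


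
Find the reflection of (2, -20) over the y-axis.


Reflection across y-axis: (x, y) -> (-x, y)
(2, -20) -> (-2, -20)

(-2, -20)


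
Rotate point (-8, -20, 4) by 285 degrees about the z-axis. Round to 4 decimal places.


x' = -8*cos(285) - -20*sin(285) = -21.3891
y' = -8*sin(285) + -20*cos(285) = 2.551
z' = 4

(-21.3891, 2.551, 4)


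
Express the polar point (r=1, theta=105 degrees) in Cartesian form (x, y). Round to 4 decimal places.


x = 1 * cos(105) = -0.2588
y = 1 * sin(105) = 0.9659

(-0.2588, 0.9659)


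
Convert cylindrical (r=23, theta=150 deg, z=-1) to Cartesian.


x = 23 * cos(150) = -19.9186
y = 23 * sin(150) = 11.5
z = -1

(-19.9186, 11.5, -1)


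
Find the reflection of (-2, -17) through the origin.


Reflection through origin: (x, y) -> (-x, -y)
(-2, -17) -> (2, 17)

(2, 17)


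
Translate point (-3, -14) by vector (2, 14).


Translation: (x+dx, y+dy) = (-3+2, -14+14) = (-1, 0)

(-1, 0)


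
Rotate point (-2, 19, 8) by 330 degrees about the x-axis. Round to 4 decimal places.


x' = -2
y' = 19*cos(330) - 8*sin(330) = 20.4545
z' = 19*sin(330) + 8*cos(330) = -2.5718

(-2, 20.4545, -2.5718)
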